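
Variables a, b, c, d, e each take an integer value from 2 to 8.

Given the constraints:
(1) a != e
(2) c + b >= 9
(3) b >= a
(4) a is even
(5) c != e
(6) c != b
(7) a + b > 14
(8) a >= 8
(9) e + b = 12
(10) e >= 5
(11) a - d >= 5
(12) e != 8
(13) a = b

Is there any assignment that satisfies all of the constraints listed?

Unsatisfiable

From constraint 10: e ≥ 5. From constraints 3 and 8: b ≥ a ≥ 8. Hence e + b ≥ 13. But constraint 9 requires e + b = 12, and 12 < 13. Contradiction.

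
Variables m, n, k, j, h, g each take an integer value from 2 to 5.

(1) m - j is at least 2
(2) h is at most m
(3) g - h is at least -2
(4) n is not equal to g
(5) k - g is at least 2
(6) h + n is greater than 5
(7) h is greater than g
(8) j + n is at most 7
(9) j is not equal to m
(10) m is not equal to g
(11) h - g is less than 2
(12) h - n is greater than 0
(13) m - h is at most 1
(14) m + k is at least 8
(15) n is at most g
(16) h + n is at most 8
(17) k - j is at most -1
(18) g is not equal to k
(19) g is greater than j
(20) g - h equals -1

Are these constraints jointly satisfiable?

Unsatisfiable

Constraints 1, 3, 5, 13, and 17 give j − k ≥ 1, k − g ≥ 2, g − h ≥ -2, h − m ≥ -1, m − j ≥ 2.
Adding all 5 inequalities: the left sides telescope to 0, and the right sides sum to 1 + 2 + (-2) + (-1) + 2 = 2. So 0 ≥ 2, which is false.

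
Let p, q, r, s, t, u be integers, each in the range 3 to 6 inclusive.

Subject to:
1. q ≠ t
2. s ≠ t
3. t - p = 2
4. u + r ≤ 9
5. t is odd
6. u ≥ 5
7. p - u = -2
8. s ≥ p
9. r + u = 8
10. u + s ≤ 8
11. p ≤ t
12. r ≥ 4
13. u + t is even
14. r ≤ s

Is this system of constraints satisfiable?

Unsatisfiable

From constraint 6: u ≥ 5. From constraints 12 and 14: s ≥ r ≥ 4. Hence u + s ≥ 9. But constraint 10 requires u + s ≤ 8, and 8 < 9. Contradiction.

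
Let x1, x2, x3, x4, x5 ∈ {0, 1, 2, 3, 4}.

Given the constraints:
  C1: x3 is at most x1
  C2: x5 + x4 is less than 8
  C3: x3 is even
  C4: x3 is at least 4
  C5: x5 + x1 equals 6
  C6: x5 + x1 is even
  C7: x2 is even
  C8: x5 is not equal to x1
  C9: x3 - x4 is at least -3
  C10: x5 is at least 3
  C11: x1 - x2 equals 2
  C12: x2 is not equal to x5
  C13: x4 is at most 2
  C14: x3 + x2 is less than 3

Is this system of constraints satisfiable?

Unsatisfiable

From constraint 10: x5 ≥ 3. From constraints 1 and 4: x1 ≥ x3 ≥ 4. Hence x5 + x1 ≥ 7. But constraint 5 requires x5 + x1 = 6, and 6 < 7. Contradiction.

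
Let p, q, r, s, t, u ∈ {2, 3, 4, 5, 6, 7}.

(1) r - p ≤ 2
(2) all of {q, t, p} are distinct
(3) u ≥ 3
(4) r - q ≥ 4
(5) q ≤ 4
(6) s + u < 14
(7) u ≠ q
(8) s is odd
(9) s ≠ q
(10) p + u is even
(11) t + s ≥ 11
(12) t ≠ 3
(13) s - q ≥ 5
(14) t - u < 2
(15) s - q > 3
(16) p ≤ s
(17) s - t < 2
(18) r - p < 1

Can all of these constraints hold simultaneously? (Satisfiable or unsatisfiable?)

The assignment p = 7, q = 2, r = 7, s = 7, t = 6, u = 5 works:
  constraint 1 holds since r - p = 0.
  constraint 4 holds since r - q = 5.
The rest check out directly.

Satisfiable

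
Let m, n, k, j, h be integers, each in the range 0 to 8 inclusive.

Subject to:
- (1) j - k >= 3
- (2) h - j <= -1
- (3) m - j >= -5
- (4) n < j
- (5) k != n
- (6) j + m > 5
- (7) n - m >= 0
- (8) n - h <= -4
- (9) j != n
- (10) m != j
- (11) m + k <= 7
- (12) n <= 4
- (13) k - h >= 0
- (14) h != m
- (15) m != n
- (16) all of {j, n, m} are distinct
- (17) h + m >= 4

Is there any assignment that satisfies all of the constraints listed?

Unsatisfiable

Constraints 1, 3, 7, 8, and 13 give j − k ≥ 3, k − h ≥ 0, h − n ≥ 4, n − m ≥ 0, m − j ≥ -5.
Adding all 5 inequalities: the left sides telescope to 0, and the right sides sum to 3 + 0 + 4 + 0 + (-5) = 2. So 0 ≥ 2, which is false.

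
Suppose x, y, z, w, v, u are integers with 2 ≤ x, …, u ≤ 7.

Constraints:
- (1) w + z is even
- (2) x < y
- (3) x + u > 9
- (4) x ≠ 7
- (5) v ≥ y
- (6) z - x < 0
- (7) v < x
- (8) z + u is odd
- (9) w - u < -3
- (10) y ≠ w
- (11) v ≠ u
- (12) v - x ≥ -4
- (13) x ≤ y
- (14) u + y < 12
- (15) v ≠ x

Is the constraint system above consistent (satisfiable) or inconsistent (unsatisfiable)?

Unsatisfiable

Constraints 2, 5, and 7 give y ≤ v, v < x, x < y. Chaining: y ≤ v < x < y, which forces y < y — impossible.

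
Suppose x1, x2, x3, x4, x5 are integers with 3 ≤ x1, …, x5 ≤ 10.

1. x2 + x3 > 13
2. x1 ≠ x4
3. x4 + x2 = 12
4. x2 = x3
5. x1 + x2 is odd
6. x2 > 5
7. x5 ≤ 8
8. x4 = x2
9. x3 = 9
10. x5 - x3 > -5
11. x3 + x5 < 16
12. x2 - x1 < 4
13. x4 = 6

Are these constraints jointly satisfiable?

Constraint 13 fixes x4 = 6 and constraint 9 fixes x3 = 9. Constraints 4 and 8 give x4 = x2 = x3, so x4 = x3. But 6 ≠ 9 — contradiction.

Unsatisfiable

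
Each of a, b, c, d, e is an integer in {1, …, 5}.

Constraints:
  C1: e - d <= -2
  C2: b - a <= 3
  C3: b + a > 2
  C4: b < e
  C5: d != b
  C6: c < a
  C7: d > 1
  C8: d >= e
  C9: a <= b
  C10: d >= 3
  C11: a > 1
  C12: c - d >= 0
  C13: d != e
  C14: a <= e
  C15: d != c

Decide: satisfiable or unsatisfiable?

Unsatisfiable

Constraints 4, 6, 8, 9, and 12 give b < e, e ≤ d, d ≤ c, c < a, a ≤ b. Chaining: b < e ≤ d ≤ c < a ≤ b, which forces b < b — impossible.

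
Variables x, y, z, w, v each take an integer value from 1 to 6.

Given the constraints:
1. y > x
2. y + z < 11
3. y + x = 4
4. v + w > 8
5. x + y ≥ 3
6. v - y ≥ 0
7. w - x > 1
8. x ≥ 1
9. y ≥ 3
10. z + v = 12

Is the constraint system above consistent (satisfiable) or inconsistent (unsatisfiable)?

Satisfiable

Take x = 1, y = 3, z = 6, w = 4, v = 6. Then constraint 2: y + z = 9; constraint 3: y + x = 4; constraint 4: v + w = 10, and every other listed constraint is also met.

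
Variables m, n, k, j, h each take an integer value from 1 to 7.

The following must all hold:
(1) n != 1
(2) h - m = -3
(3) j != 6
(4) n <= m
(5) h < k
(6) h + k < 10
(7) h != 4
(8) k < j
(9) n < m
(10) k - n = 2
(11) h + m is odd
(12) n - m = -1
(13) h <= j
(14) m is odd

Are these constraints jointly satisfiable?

Satisfiable

Try m = 5, n = 4, k = 6, j = 7, h = 2.
Check constraint 2: h - m = -3; constraint 6: h + k = 8. The remaining constraints are straightforward to verify.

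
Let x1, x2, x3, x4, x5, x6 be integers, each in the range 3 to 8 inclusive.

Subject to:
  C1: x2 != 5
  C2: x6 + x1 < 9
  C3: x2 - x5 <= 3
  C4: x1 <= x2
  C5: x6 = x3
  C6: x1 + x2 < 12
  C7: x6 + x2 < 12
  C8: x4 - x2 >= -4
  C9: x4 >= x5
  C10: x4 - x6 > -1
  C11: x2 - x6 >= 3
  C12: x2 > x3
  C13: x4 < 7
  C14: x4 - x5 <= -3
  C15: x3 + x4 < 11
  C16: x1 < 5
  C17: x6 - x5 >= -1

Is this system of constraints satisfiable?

Unsatisfiable

Constraints 8, 11, 14, and 17 give x4 − x2 ≥ -4, x2 − x6 ≥ 3, x6 − x5 ≥ -1, x5 − x4 ≥ 3.
Adding all 4 inequalities: the left sides telescope to 0, and the right sides sum to (-4) + 3 + (-1) + 3 = 1. So 0 ≥ 1, which is false.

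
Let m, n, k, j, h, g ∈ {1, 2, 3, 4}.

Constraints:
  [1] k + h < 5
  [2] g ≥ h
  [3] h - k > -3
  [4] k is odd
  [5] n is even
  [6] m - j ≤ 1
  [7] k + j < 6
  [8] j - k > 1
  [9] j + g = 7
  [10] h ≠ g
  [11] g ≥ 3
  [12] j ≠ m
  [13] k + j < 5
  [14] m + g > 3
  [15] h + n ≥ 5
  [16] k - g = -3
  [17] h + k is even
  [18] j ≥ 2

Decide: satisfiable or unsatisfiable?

Take m = 1, n = 4, k = 1, j = 3, h = 1, g = 4. Then constraint 1: k + h = 2; constraint 3: h - k = 0; constraint 6: m - j = -2, and every other listed constraint is also met.

Satisfiable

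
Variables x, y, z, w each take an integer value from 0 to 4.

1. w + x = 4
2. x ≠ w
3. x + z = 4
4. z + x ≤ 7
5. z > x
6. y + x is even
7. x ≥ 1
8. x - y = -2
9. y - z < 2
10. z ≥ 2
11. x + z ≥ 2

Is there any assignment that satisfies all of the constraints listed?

The assignment x = 1, y = 3, z = 3, w = 3 works:
  constraint 1 holds since w + x = 4.
  constraint 3 holds since x + z = 4.
  constraint 4 holds since z + x = 4.
The rest check out directly.

Satisfiable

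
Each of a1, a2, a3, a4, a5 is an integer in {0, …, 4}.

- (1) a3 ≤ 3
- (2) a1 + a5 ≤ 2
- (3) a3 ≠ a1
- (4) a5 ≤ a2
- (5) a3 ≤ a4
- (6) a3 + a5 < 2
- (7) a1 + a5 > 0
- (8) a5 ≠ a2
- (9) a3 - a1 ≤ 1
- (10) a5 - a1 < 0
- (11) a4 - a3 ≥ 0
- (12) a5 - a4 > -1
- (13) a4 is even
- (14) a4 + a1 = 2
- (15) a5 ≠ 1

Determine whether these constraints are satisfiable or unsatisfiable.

Try a1 = 2, a2 = 2, a3 = 0, a4 = 0, a5 = 0.
Check constraint 2: a1 + a5 = 2; constraint 6: a3 + a5 = 0; constraint 7: a1 + a5 = 2. The remaining constraints are straightforward to verify.

Satisfiable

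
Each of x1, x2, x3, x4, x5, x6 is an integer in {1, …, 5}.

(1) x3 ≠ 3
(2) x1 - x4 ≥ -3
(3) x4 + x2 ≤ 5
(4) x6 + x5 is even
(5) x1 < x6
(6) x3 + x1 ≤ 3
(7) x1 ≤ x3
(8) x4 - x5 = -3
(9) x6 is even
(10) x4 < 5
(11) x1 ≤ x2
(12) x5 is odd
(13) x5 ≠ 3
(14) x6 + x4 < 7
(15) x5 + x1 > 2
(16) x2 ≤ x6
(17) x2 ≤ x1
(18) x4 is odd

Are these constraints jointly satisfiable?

Constraint 9 makes x6 even and constraint 12 makes x5 odd, so x6 + x5 must be odd. Constraint 4 says x6 + x5 is even — contradiction.

Unsatisfiable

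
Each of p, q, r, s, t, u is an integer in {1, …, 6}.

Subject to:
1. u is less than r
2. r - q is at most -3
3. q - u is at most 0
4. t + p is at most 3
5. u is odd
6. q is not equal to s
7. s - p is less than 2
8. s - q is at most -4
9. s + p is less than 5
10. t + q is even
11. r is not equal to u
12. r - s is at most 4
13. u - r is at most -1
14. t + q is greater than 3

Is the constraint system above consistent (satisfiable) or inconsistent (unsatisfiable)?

Unsatisfiable

Constraints 3, 8, 12, and 13 give u − q ≥ 0, q − s ≥ 4, s − r ≥ -4, r − u ≥ 1.
Adding all 4 inequalities: the left sides telescope to 0, and the right sides sum to 0 + 4 + (-4) + 1 = 1. So 0 ≥ 1, which is false.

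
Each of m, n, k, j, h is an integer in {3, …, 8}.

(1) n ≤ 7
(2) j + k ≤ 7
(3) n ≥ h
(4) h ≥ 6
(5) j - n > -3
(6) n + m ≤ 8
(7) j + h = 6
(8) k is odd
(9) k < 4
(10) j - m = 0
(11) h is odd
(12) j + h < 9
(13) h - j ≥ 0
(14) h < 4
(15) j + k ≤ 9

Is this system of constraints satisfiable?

Unsatisfiable

From constraint 4: h ≥ 6. From constraint 14: h ≤ 3. But 3 < 6, so no value of h works.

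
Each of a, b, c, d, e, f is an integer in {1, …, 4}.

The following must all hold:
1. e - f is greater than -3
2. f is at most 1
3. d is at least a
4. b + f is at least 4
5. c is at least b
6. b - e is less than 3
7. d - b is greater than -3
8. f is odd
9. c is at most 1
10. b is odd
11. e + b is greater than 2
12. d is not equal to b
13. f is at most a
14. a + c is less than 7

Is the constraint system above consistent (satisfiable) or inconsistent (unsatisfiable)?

Unsatisfiable

From constraints 5 and 9: b ≤ c ≤ 1. From constraint 2: f ≤ 1. Hence b + f ≤ 2. But constraint 4 requires b + f ≥ 4, and 4 > 2. Contradiction.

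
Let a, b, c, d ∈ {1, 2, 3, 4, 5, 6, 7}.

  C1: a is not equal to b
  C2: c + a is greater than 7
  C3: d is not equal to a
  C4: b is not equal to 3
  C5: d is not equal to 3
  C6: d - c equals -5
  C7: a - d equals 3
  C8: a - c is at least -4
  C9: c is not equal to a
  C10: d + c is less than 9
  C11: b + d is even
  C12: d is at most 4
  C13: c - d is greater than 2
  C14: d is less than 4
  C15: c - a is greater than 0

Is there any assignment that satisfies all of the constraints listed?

The assignment a = 4, b = 1, c = 6, d = 1 works:
  constraint 2 holds since c + a = 10.
  constraint 6 holds since d - c = -5.
The rest check out directly.

Satisfiable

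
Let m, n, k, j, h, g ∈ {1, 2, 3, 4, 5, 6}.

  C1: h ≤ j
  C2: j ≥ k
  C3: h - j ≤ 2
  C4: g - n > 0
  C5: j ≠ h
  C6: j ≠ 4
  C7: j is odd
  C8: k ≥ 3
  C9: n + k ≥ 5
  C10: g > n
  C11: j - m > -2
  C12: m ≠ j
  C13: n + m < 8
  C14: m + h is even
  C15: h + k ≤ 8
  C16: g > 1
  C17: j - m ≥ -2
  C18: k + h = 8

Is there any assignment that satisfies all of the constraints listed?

Satisfiable

Take m = 4, n = 2, k = 4, j = 5, h = 4, g = 4. Then constraint 3: h - j = -1; constraint 4: g - n = 2; constraint 9: n + k = 6, and every other listed constraint is also met.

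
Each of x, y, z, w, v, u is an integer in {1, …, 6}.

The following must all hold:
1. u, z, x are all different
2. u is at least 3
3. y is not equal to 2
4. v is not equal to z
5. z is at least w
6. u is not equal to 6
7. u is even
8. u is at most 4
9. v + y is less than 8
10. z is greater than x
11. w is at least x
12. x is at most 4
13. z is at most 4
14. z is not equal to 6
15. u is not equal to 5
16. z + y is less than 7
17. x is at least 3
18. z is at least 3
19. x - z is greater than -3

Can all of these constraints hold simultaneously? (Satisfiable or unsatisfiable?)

Constraints 2, 8, 12, 13, 17, and 18 confine each of u, z, x to the 2 values {3, 4}.
Constraint 1 requires all 3 of them to be distinct, but only 2 values are available — impossible by the pigeonhole principle.

Unsatisfiable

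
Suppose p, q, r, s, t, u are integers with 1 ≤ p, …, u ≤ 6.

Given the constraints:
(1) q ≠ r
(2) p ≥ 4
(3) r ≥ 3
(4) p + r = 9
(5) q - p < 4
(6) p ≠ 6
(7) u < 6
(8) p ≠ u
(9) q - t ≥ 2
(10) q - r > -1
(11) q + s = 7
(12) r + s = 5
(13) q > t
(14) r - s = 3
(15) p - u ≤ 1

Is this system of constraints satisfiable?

Satisfiable

Setting (p, q, r, s, t, u) = (5, 6, 4, 1, 3, 4) satisfies everything: constraint 4: p + r = 9; constraint 5: q - p = 1, and the others follow.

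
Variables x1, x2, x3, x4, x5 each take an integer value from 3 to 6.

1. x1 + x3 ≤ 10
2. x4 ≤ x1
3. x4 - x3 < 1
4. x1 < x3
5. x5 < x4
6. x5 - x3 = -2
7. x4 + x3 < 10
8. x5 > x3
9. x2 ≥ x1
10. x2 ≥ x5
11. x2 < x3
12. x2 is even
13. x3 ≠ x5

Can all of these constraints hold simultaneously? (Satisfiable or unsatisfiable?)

Unsatisfiable

Constraints 2, 5, 8, 9, and 11 give x3 < x5, x5 < x4, x4 ≤ x1, x1 ≤ x2, x2 < x3. Chaining: x3 < x5 < x4 ≤ x1 ≤ x2 < x3, which forces x3 < x3 — impossible.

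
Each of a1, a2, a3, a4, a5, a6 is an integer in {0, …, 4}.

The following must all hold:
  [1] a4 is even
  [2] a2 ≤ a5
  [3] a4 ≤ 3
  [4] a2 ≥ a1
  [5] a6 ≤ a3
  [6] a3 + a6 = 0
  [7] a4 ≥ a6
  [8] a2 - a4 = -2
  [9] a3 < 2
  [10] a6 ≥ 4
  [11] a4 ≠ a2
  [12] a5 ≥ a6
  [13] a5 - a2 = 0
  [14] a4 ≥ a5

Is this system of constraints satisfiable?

Unsatisfiable

From constraints 10 and 12: a5 ≥ a6 and a6 ≥ 4, so a5 ≥ 4. From constraints 3 and 14: a5 ≤ a4 and a4 ≤ 3, so a5 ≤ 3. But 3 < 4, so no value of a5 works.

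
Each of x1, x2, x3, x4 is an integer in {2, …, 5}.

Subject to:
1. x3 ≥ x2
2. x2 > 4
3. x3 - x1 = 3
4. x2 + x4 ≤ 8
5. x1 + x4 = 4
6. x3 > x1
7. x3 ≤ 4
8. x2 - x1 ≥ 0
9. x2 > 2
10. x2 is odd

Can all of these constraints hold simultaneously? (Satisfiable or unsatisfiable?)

Unsatisfiable

From constraint 2: x2 ≥ 5. From constraints 1 and 7: x2 ≤ x3 and x3 ≤ 4, so x2 ≤ 4. But 4 < 5, so no value of x2 works.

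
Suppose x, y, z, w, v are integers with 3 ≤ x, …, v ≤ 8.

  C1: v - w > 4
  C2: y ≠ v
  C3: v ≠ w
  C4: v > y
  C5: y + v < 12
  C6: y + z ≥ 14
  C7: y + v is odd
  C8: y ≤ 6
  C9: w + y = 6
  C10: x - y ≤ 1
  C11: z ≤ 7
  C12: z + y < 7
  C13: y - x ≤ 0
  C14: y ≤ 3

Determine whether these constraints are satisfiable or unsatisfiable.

Unsatisfiable

From constraint 8: y ≤ 6. From constraint 11: z ≤ 7. Hence y + z ≤ 13. But constraint 6 requires y + z ≥ 14, and 14 > 13. Contradiction.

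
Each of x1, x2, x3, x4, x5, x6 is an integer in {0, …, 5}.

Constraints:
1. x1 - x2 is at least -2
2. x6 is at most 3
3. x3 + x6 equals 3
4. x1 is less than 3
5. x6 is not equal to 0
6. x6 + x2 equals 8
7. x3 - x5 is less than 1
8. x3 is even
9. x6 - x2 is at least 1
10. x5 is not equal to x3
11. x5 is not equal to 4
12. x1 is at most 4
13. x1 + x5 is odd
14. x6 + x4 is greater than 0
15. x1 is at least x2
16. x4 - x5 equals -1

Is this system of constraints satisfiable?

From constraint 2: x6 ≤ 3. From constraints 12 and 15: x2 ≤ x1 ≤ 4. Hence x6 + x2 ≤ 7. But constraint 6 requires x6 + x2 = 8, and 8 > 7. Contradiction.

Unsatisfiable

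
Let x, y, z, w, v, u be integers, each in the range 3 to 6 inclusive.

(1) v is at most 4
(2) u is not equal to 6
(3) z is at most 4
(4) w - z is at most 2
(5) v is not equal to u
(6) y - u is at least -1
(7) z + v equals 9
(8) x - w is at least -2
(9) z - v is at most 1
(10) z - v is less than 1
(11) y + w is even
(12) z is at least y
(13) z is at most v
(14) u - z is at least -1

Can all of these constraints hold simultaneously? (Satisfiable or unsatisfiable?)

Unsatisfiable

From constraint 3: z ≤ 4. From constraint 1: v ≤ 4. Hence z + v ≤ 8. But constraint 7 requires z + v = 9, and 9 > 8. Contradiction.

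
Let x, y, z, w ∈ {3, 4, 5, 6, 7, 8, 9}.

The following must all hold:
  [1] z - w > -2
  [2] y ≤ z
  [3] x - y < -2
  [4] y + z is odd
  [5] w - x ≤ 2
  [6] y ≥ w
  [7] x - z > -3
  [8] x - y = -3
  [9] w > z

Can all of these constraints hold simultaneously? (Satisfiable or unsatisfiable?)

Constraints 2, 6, and 9 give z < w, w ≤ y, y ≤ z. Chaining: z < w ≤ y ≤ z, which forces z < z — impossible.

Unsatisfiable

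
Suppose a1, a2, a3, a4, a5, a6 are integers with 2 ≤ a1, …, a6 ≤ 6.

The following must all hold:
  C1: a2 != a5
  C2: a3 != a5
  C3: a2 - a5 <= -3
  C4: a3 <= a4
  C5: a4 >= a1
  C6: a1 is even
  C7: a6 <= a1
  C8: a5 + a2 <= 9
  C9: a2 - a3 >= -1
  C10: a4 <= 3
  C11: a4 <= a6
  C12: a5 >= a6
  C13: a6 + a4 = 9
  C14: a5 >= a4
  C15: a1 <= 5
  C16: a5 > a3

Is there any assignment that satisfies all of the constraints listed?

Unsatisfiable

From constraints 7 and 15: a6 ≤ a1 ≤ 5. From constraint 10: a4 ≤ 3. Hence a6 + a4 ≤ 8. But constraint 13 requires a6 + a4 = 9, and 9 > 8. Contradiction.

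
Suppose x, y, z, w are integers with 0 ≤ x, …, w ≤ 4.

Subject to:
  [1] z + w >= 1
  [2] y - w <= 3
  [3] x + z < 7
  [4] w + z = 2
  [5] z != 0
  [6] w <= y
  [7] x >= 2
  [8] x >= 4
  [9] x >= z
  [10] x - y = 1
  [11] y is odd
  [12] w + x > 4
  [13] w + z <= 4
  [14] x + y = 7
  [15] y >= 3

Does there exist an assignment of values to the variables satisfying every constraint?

Satisfiable

The assignment x = 4, y = 3, z = 1, w = 1 works:
  constraint 1 holds since z + w = 2.
  constraint 2 holds since y - w = 2.
The rest check out directly.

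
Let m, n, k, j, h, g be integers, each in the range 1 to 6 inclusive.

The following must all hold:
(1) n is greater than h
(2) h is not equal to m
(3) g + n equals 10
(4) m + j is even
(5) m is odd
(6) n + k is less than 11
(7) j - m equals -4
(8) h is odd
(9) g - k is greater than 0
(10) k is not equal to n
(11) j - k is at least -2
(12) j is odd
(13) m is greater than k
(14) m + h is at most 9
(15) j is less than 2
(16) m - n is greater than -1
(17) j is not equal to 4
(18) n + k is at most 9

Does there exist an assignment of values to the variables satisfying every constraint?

The assignment m = 5, n = 5, k = 3, j = 1, h = 3, g = 5 works:
  constraint 3 holds since g + n = 10.
  constraint 6 holds since n + k = 8.
The rest check out directly.

Satisfiable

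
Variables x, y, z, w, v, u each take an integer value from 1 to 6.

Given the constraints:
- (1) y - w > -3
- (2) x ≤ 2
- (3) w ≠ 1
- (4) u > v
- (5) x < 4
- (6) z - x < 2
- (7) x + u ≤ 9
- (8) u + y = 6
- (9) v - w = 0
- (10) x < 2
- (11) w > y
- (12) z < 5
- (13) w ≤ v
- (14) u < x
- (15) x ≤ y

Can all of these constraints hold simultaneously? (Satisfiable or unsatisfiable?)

Unsatisfiable

Constraints 4, 11, 13, 14, and 15 give v < u, u < x, x ≤ y, y < w, w ≤ v. Chaining: v < u < x ≤ y < w ≤ v, which forces v < v — impossible.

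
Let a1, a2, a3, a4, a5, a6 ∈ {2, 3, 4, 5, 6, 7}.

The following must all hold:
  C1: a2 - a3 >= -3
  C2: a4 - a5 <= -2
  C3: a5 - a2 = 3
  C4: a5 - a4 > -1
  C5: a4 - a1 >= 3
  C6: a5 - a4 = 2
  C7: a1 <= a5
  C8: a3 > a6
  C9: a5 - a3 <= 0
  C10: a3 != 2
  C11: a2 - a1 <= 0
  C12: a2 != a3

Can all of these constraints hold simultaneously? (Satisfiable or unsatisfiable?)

Unsatisfiable

Constraints 1, 2, 5, 9, and 11 give a2 − a3 ≥ -3, a3 − a5 ≥ 0, a5 − a4 ≥ 2, a4 − a1 ≥ 3, a1 − a2 ≥ 0.
Adding all 5 inequalities: the left sides telescope to 0, and the right sides sum to (-3) + 0 + 2 + 3 + 0 = 2. So 0 ≥ 2, which is false.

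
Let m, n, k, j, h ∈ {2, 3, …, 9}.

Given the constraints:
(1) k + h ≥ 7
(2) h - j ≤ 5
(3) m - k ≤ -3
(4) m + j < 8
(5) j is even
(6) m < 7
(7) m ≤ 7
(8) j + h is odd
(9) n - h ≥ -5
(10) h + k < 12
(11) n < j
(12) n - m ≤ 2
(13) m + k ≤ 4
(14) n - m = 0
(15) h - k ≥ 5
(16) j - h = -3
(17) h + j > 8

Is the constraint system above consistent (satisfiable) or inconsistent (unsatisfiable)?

Unsatisfiable

Constraints 3, 9, 12, and 15 give n − h ≥ -5, h − k ≥ 5, k − m ≥ 3, m − n ≥ -2.
Adding all 4 inequalities: the left sides telescope to 0, and the right sides sum to (-5) + 5 + 3 + (-2) = 1. So 0 ≥ 1, which is false.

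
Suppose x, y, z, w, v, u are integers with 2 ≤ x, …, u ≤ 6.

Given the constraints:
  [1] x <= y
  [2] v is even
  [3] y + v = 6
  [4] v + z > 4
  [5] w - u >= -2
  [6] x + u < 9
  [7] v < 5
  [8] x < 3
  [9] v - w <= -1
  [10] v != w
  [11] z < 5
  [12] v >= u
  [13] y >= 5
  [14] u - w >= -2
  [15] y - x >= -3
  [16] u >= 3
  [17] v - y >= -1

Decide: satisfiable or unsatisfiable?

From constraint 13: y ≥ 5. From constraints 12 and 16: v ≥ u ≥ 3. Hence y + v ≥ 8. But constraint 3 requires y + v = 6, and 6 < 8. Contradiction.

Unsatisfiable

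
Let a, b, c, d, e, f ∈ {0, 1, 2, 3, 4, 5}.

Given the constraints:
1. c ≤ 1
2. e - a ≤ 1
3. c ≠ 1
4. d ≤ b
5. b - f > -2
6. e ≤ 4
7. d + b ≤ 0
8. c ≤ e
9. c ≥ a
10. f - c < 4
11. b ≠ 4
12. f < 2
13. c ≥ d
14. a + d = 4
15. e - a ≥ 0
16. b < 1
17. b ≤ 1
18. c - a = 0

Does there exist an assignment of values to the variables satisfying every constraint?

Unsatisfiable

From constraints 1 and 9: a ≤ c ≤ 1. From constraints 4 and 17: d ≤ b ≤ 1. Hence a + d ≤ 2. But constraint 14 requires a + d = 4, and 4 > 2. Contradiction.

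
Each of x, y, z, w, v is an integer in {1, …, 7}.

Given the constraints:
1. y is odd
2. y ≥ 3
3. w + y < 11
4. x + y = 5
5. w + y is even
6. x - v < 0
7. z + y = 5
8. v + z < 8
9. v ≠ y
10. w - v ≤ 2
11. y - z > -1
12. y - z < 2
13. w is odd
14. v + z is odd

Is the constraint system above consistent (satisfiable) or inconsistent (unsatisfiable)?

Take x = 2, y = 3, z = 2, w = 7, v = 5. Then constraint 3: w + y = 10; constraint 4: x + y = 5; constraint 6: x - v = -3, and every other listed constraint is also met.

Satisfiable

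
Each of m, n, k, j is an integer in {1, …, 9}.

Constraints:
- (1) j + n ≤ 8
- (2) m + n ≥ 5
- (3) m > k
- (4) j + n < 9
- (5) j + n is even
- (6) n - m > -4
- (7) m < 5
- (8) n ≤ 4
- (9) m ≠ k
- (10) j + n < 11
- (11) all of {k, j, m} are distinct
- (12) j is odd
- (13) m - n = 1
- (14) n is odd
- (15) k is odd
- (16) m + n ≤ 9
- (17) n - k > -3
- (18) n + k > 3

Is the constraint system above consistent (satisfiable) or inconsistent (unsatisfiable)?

One satisfying assignment is m = 4, n = 3, k = 3, j = 5.
For the less obvious constraints — constraint 1: j + n = 8; constraint 2: m + n = 7; constraint 4: j + n = 8 — and the others hold by inspection.

Satisfiable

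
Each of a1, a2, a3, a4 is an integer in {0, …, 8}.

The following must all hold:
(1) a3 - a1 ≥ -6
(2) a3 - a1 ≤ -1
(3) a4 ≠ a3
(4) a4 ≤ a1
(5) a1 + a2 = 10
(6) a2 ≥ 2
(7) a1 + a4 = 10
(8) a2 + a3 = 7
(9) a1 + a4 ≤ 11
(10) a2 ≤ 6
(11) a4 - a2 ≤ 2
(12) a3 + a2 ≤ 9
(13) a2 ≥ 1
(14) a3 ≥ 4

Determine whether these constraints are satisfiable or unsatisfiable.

One satisfying assignment is a1 = 8, a2 = 2, a3 = 5, a4 = 2.
For the less obvious constraints — constraint 1: a3 - a1 = -3; constraint 2: a3 - a1 = -3 — and the others hold by inspection.

Satisfiable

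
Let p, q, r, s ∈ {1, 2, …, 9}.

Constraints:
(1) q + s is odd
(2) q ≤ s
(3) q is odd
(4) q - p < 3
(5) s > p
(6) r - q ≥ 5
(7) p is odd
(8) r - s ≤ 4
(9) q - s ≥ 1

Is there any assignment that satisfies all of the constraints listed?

Constraints 6, 8, and 9 give q − s ≥ 1, s − r ≥ -4, r − q ≥ 5.
Adding all 3 inequalities: the left sides telescope to 0, and the right sides sum to 1 + (-4) + 5 = 2. So 0 ≥ 2, which is false.

Unsatisfiable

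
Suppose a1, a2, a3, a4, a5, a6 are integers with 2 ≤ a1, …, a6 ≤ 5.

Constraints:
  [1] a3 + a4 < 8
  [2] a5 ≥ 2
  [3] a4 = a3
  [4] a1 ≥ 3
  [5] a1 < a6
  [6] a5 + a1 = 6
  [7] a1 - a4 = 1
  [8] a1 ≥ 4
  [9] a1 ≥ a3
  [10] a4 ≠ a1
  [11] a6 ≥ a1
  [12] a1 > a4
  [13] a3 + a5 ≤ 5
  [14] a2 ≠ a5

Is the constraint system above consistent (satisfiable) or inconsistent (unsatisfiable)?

Satisfiable

Take a1 = 4, a2 = 5, a3 = 3, a4 = 3, a5 = 2, a6 = 5. Then constraint 1: a3 + a4 = 6; constraint 6: a5 + a1 = 6, and every other listed constraint is also met.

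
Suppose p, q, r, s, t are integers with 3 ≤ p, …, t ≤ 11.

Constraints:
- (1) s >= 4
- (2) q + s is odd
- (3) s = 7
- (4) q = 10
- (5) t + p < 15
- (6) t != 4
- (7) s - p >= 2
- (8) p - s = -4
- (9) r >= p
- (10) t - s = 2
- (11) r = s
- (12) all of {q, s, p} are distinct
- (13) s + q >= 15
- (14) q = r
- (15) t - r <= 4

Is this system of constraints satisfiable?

Unsatisfiable

Constraint 4 fixes q = 10 and constraint 3 fixes s = 7. Constraints 11 and 14 give q = r = s, so q = s. But 10 ≠ 7 — contradiction.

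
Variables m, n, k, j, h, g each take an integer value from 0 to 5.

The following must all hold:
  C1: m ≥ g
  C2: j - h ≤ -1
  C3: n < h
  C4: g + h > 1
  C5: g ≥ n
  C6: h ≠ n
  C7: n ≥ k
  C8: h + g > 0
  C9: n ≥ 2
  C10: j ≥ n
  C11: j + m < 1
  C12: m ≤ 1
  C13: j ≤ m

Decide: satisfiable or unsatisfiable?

Unsatisfiable

From constraints 5 and 9: g ≥ n and n ≥ 2, so g ≥ 2. From constraints 1 and 12: g ≤ m and m ≤ 1, so g ≤ 1. But 1 < 2, so no value of g works.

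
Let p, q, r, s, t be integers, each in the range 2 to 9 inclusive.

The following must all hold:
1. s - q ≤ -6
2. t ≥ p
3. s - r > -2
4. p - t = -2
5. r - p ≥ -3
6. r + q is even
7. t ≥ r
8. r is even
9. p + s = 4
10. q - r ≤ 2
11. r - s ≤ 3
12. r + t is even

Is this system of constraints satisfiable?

Constraints 1, 10, and 11 give r − q ≥ -2, q − s ≥ 6, s − r ≥ -3.
Adding all 3 inequalities: the left sides telescope to 0, and the right sides sum to (-2) + 6 + (-3) = 1. So 0 ≥ 1, which is false.

Unsatisfiable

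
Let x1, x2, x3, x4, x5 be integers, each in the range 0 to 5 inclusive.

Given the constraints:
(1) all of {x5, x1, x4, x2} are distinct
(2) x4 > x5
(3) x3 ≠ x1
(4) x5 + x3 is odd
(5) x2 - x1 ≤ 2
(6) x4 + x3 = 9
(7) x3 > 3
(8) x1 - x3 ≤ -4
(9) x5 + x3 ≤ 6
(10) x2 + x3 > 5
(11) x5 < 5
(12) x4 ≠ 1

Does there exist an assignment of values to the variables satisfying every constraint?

The assignment x1 = 0, x2 = 2, x3 = 4, x4 = 5, x5 = 1 works:
  constraint 5 holds since x2 - x1 = 2.
  constraint 6 holds since x4 + x3 = 9.
  constraint 8 holds since x1 - x3 = -4.
The rest check out directly.

Satisfiable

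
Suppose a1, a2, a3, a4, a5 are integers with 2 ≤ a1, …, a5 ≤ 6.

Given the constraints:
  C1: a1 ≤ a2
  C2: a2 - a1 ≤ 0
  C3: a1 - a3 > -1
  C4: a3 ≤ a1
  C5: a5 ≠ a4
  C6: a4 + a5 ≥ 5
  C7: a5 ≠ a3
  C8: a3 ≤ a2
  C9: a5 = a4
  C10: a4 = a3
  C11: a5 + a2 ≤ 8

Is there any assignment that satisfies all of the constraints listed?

Unsatisfiable

From constraints 9 and 10, a5 = a4 = a3, so a5 = a3. But constraint 7 says a5 ≠ a3. Contradiction.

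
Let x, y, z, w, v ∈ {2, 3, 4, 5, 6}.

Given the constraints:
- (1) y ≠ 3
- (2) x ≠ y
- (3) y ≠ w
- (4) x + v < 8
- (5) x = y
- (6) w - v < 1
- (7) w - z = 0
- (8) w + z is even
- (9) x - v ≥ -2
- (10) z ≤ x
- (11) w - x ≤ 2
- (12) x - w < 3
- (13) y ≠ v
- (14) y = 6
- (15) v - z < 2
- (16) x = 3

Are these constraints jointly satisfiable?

Constraint 16 fixes x = 3 and constraint 14 fixes y = 6, but constraint 5 requires x = y. Since 3 ≠ 6, contradiction.

Unsatisfiable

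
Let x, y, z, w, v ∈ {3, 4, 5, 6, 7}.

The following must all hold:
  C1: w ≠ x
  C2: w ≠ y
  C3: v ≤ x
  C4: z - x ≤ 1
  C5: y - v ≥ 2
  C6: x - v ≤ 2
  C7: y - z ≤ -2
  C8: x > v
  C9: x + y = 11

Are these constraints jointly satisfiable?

Constraints 4, 5, 6, and 7 give v − x ≥ -2, x − z ≥ -1, z − y ≥ 2, y − v ≥ 2.
Adding all 4 inequalities: the left sides telescope to 0, and the right sides sum to (-2) + (-1) + 2 + 2 = 1. So 0 ≥ 1, which is false.

Unsatisfiable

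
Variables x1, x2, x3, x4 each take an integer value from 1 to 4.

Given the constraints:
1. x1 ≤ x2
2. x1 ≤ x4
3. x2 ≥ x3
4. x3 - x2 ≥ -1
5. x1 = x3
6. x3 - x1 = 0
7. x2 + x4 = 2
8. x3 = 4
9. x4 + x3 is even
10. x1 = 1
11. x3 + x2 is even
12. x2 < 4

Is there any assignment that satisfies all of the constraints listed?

Constraint 10 fixes x1 = 1 and constraint 8 fixes x3 = 4, but constraint 5 requires x1 = x3. Since 1 ≠ 4, contradiction.

Unsatisfiable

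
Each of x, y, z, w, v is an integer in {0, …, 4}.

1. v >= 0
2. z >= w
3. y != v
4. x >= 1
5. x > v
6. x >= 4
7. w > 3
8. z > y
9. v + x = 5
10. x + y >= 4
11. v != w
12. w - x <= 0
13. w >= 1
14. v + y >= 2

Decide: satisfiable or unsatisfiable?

The assignment x = 4, y = 3, z = 4, w = 4, v = 1 works:
  constraint 9 holds since v + x = 5.
  constraint 10 holds since x + y = 7.
  constraint 12 holds since w - x = 0.
The rest check out directly.

Satisfiable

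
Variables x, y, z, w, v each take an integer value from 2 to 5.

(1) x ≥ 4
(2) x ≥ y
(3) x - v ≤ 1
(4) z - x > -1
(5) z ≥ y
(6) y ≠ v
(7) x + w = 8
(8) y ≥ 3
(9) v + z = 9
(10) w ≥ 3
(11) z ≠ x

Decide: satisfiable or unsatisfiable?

The assignment x = 4, y = 3, z = 5, w = 4, v = 4 works:
  constraint 3 holds since x - v = 0.
  constraint 4 holds since z - x = 1.
  constraint 7 holds since x + w = 8.
The rest check out directly.

Satisfiable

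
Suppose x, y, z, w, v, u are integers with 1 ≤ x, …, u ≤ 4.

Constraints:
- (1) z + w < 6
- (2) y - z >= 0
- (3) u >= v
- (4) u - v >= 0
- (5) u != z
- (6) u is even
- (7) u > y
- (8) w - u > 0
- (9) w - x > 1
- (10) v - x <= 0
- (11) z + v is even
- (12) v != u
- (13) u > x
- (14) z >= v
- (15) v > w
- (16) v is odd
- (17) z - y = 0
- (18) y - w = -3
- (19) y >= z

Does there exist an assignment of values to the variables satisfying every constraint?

Constraints 2, 7, 8, 14, and 15 give v ≤ z, z ≤ y, y < u, u < w, w < v. Chaining: v ≤ z ≤ y < u < w < v, which forces v < v — impossible.

Unsatisfiable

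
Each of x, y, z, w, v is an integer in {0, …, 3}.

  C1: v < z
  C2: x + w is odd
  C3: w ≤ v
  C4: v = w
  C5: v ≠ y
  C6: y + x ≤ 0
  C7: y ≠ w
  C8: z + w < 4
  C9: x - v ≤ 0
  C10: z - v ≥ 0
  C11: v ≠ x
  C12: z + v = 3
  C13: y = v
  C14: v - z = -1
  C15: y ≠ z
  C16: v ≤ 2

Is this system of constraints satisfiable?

Unsatisfiable

From constraints 4 and 13, y = v = w, so y = w. But constraint 7 says y ≠ w. Contradiction.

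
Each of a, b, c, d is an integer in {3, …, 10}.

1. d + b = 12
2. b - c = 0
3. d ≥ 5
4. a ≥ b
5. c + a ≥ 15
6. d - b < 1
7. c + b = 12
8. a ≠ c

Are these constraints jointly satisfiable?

One satisfying assignment is a = 9, b = 6, c = 6, d = 6.
For the less obvious constraints — constraint 1: d + b = 12; constraint 2: b - c = 0 — and the others hold by inspection.

Satisfiable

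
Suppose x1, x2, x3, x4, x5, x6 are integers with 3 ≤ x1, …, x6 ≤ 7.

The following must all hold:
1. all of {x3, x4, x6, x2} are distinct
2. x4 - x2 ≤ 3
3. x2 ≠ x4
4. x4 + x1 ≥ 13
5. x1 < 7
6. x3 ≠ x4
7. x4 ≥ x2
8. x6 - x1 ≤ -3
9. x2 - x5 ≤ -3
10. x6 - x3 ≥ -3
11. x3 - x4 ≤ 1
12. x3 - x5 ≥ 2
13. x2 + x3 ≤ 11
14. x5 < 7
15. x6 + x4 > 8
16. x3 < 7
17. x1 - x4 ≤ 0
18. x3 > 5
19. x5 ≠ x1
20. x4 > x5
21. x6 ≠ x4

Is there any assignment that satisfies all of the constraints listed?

Constraints 2, 8, 9, 10, 12, and 17 give x2 − x4 ≥ -3, x4 − x1 ≥ 0, x1 − x6 ≥ 3, x6 − x3 ≥ -3, x3 − x5 ≥ 2, x5 − x2 ≥ 3.
Adding all 6 inequalities: the left sides telescope to 0, and the right sides sum to (-3) + 0 + 3 + (-3) + 2 + 3 = 2. So 0 ≥ 2, which is false.

Unsatisfiable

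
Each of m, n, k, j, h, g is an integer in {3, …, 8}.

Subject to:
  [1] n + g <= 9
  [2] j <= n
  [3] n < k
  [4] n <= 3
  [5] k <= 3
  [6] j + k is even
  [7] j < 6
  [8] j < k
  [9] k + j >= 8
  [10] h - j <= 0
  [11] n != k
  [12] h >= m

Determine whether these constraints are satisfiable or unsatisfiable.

From constraint 5: k ≤ 3. From constraints 2 and 4: j ≤ n ≤ 3. Hence k + j ≤ 6. But constraint 9 requires k + j ≥ 8, and 8 > 6. Contradiction.

Unsatisfiable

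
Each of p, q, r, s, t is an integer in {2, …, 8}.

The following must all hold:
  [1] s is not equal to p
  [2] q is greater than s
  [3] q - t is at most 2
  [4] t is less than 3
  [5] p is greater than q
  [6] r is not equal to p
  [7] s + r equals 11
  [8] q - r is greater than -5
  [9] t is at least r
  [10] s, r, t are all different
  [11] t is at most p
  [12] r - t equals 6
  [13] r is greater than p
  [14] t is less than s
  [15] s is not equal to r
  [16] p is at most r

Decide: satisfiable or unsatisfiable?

Constraints 2, 5, 9, 14, and 16 give r ≤ t, t < s, s < q, q < p, p ≤ r. Chaining: r ≤ t < s < q < p ≤ r, which forces r < r — impossible.

Unsatisfiable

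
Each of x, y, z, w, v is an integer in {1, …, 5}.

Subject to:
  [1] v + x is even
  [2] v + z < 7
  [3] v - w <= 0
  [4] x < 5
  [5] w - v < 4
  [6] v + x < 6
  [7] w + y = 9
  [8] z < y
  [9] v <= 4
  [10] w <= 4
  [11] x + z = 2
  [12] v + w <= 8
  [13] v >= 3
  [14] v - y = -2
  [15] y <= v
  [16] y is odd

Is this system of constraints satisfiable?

From constraint 10: w ≤ 4. From constraints 9 and 15: y ≤ v ≤ 4. Hence w + y ≤ 8. But constraint 7 requires w + y = 9, and 9 > 8. Contradiction.

Unsatisfiable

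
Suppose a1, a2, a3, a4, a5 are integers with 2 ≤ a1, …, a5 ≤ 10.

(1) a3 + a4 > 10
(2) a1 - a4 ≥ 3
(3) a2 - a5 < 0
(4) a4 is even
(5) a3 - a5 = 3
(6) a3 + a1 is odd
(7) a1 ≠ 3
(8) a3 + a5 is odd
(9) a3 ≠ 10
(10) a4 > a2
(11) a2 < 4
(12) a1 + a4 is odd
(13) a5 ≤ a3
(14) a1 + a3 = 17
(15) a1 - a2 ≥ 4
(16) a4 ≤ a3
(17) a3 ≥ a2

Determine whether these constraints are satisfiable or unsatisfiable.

The assignment a1 = 9, a2 = 2, a3 = 8, a4 = 4, a5 = 5 works:
  constraint 1 holds since a3 + a4 = 12.
  constraint 2 holds since a1 - a4 = 5.
The rest check out directly.

Satisfiable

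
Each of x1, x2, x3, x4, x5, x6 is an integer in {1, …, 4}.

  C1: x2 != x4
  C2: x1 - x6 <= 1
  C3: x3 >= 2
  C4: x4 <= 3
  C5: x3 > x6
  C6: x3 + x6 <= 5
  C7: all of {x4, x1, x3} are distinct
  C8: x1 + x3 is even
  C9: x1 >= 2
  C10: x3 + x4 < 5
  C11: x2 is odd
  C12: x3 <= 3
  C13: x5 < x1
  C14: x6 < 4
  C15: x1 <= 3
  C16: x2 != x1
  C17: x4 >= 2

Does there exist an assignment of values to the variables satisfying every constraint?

Constraints 3, 4, 9, 12, 15, and 17 confine each of x4, x1, x3 to the 2 values {2, 3}.
Constraint 7 requires all 3 of them to be distinct, but only 2 values are available — impossible by the pigeonhole principle.

Unsatisfiable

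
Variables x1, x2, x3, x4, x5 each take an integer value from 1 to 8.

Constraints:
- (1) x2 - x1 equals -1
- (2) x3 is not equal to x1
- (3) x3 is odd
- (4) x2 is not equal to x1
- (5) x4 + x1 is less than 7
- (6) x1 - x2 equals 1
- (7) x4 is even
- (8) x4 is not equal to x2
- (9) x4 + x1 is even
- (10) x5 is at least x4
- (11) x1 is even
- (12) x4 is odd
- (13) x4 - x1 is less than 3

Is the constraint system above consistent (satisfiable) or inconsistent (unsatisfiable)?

Constraint 12 makes x4 odd and constraint 11 makes x1 even, so x4 + x1 must be odd. Constraint 9 says x4 + x1 is even — contradiction.

Unsatisfiable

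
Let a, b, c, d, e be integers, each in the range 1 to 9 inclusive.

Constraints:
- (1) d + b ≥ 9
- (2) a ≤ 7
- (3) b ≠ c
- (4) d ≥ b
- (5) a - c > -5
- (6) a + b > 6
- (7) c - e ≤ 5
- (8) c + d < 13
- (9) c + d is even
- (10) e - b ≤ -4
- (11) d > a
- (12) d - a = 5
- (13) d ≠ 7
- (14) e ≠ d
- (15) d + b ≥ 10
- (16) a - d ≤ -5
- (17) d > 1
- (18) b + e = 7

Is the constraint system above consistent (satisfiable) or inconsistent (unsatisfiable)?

Try a = 1, b = 6, c = 4, d = 6, e = 1.
Check constraint 1: d + b = 12; constraint 5: a - c = -3. The remaining constraints are straightforward to verify.

Satisfiable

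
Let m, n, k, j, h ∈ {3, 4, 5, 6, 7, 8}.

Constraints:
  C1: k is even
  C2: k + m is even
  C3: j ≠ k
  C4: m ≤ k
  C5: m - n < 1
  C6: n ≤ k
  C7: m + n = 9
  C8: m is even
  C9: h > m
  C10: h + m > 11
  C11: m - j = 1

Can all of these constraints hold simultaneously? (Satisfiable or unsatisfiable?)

Satisfiable

Try m = 4, n = 5, k = 8, j = 3, h = 8.
Check constraint 5: m - n = -1; constraint 7: m + n = 9. The remaining constraints are straightforward to verify.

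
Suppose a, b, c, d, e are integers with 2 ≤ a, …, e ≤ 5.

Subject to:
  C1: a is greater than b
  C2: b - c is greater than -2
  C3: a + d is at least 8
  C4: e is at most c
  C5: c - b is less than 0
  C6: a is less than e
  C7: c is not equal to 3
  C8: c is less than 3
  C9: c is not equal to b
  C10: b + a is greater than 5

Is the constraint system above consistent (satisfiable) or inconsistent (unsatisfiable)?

Unsatisfiable

Constraints 1, 4, 5, and 6 give e ≤ c, c < b, b < a, a < e. Chaining: e ≤ c < b < a < e, which forces e < e — impossible.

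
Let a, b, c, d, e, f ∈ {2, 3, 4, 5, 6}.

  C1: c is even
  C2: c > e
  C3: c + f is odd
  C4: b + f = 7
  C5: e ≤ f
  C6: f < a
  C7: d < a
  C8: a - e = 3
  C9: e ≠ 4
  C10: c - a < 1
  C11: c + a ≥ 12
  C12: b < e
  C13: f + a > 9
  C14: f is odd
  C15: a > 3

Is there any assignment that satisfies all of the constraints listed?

Take a = 6, b = 2, c = 6, d = 2, e = 3, f = 5. Then constraint 4: b + f = 7; constraint 8: a - e = 3, and every other listed constraint is also met.

Satisfiable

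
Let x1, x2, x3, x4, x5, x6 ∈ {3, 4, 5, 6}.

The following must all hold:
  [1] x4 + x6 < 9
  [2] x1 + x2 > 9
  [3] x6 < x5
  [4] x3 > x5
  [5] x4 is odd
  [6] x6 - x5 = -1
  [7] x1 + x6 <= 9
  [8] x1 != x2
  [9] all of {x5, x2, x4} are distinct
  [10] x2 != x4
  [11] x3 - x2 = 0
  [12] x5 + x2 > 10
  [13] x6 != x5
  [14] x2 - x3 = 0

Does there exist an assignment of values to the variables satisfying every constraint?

One satisfying assignment is x1 = 4, x2 = 6, x3 = 6, x4 = 3, x5 = 5, x6 = 4.
For the less obvious constraints — constraint 1: x4 + x6 = 7; constraint 2: x1 + x2 = 10; constraint 6: x6 - x5 = -1 — and the others hold by inspection.

Satisfiable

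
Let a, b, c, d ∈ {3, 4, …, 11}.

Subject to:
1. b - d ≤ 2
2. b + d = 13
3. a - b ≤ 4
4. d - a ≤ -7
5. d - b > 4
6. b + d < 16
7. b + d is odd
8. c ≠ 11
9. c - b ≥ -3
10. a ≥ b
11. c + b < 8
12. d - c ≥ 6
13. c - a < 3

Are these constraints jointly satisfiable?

Constraints 1, 3, and 4 give a − d ≥ 7, d − b ≥ -2, b − a ≥ -4.
Adding all 3 inequalities: the left sides telescope to 0, and the right sides sum to 7 + (-2) + (-4) = 1. So 0 ≥ 1, which is false.

Unsatisfiable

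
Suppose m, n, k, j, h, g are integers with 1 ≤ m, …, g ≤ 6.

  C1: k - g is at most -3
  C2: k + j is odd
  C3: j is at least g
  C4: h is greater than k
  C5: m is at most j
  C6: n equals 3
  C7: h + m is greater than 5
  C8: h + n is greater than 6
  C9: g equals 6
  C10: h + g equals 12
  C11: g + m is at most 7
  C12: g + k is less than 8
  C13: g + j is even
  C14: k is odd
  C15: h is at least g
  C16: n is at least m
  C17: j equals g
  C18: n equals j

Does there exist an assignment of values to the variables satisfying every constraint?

Unsatisfiable

Constraint 6 fixes n = 3 and constraint 9 fixes g = 6. Constraints 17 and 18 give n = j = g, so n = g. But 3 ≠ 6 — contradiction.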